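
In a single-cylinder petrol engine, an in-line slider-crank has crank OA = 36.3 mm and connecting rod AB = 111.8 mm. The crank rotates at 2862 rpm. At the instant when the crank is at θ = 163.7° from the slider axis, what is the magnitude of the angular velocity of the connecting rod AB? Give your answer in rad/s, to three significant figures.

ω = 299.7 rad/s (converted from 2862 rpm).
The rod makes angle φ with the slider axis where L sinφ = r sinθ; differentiating, L cosφ·φ̇ = r ω cosθ.
L cosφ = √(L² − r² sin²θ) = 0.11133 m.
|ω_rod| = r ω |cosθ| / √(L² − r² sin²θ) = 0.0363·299.7·0.95981/0.11133 = 93.79 rad/s.

93.8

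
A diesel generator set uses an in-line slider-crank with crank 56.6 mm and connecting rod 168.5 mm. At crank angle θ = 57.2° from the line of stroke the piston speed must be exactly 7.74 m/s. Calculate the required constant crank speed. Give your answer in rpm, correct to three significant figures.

1310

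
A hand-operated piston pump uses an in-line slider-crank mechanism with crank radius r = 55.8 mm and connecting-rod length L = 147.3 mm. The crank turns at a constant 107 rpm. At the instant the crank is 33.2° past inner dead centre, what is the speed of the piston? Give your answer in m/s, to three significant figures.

0.453

ω = 2π·107/60 = 11.21 rad/s
For an in-line slider-crank, x = r cosθ + √(L² − r² sin²θ), so v = −rω sinθ·[1 + r cosθ/√(L² − r² sin²θ)].
With r = 0.0558 m, L = 0.1473 m, θ = 33.2°: √(L² − r² sin²θ) = 0.1441 m.
v = −0.0558·11.21·0.54756·[1 + 0.0558·0.83676/0.1441] = -0.45329 m/s.
|v| = 0.45329 m/s.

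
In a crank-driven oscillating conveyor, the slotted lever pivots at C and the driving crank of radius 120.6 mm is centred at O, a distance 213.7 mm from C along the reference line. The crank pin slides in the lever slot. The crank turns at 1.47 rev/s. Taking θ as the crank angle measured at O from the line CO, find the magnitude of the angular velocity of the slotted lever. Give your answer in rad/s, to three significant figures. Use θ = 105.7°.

ω = 9.236 rad/s (from 1.47 rev/s).
Crank pin A relative to C: A = (d + r cosθ, r sinθ); lever angle φ = atan2(r sinθ, d + r cosθ).
Differentiating tanφ: φ̇ = rω(d cosθ + r)/(d² + r² + 2dr cosθ).
d² + r² + 2dr cosθ = |CA|² = 0.0462641 m²;  d cosθ + r = +0.062773 m.
|ω_lever| = |0.1206·9.236·+0.062773| / 0.0462641 = 1.5114 rad/s.

1.51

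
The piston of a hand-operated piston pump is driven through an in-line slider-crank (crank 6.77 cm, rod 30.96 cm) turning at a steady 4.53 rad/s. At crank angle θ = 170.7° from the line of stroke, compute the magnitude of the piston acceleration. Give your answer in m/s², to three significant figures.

ω = 4.53 rad/s
x(θ) = r cosθ + √(L² − r² sin²θ); with ω constant, a = ω²·d²x/dθ².
d²x/dθ² = −r cosθ − r²(cos2θ)/√u − r⁴ sin²2θ/(4u^{3/2}),  u = L² − r² sin²θ = 0.0957325 m².
Substituting r = 0.0677 m, L = 0.3096 m, θ = 170.7°: d²x/dθ² = +0.052753 m.
a = ω²·d²x/dθ² = (4.53)²·(+0.052753) = +1.0825 m/s²;  |a| = 1.0825 m/s².

1.08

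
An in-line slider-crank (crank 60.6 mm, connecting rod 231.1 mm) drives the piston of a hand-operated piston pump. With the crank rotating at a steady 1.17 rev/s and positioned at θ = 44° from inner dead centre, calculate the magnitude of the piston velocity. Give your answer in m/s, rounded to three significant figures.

ω = 2π·1.17 = 7.351 rad/s
For an in-line slider-crank, x = r cosθ + √(L² − r² sin²θ), so v = −rω sinθ·[1 + r cosθ/√(L² − r² sin²θ)].
With r = 0.0606 m, L = 0.2311 m, θ = 44°: √(L² − r² sin²θ) = 0.22723 m.
v = −0.0606·7.351·0.69466·[1 + 0.0606·0.71934/0.22723] = -0.36883 m/s.
|v| = 0.36883 m/s.

0.369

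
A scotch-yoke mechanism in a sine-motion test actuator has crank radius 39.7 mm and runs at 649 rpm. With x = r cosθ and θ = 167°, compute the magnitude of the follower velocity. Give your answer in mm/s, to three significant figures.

607

ω = 67.96 rad/s (from 649 rpm).
x = r cosθ ⇒ ẋ = −rω sinθ.
|v| = rω|sinθ| = 0.0397·67.96·|sin 167°| = 0.60695 m/s = 606.95 mm/s.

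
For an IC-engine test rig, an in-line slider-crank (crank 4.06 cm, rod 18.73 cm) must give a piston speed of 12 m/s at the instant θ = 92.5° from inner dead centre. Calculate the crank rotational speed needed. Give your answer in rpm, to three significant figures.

For an in-line slider-crank, |v_piston| = rω|sinθ|·[1 + r cosθ/√(L² − r² sin²θ)].
With r = 0.0406 m, L = 0.1873 m, θ = 92.5°: the bracketed kinematic factor |dx/dθ| = 0.040169 m.
ω = v/|dx/dθ| = 12/0.040169 = 298.74 rad/s.
N = 60ω/(2π) = 2852.8 rpm.

2850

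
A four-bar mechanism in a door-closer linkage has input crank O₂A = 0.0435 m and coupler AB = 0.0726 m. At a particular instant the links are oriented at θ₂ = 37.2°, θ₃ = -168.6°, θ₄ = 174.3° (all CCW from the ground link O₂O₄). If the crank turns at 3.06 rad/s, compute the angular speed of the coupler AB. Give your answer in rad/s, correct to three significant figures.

4.24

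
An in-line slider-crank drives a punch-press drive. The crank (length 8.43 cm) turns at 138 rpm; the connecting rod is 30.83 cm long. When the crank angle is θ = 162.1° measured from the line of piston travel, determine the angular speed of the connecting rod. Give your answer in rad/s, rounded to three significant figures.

3.77

ω = 14.45 rad/s (converted from 138 rpm).
The rod makes angle φ with the slider axis where L sinφ = r sinθ; differentiating, L cosφ·φ̇ = r ω cosθ.
L cosφ = √(L² − r² sin²θ) = 0.30721 m.
|ω_rod| = r ω |cosθ| / √(L² − r² sin²θ) = 0.0843·14.45·0.95159/0.30721 = 3.7736 rad/s.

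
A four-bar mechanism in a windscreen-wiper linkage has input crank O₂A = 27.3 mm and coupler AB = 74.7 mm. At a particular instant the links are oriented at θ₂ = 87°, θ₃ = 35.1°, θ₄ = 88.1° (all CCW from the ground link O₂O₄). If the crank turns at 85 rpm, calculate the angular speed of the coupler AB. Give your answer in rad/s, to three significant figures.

ω₂ = 8.901 rad/s (from 85 rpm).
Differentiating the loop-closure r₂e^{iθ₂}+r₃e^{iθ₃}=r₁+r₄e^{iθ₄} gives r₂ω₂e^{iθ₂}+r₃ω₃e^{iθ₃}=r₄ω₄e^{iθ₄}.
Eliminating the other unknown: ω₃ = r₂ω₂ sin(θ₄−θ₂) / [r₃ sin(θ₃−θ₄)].
Numerator sine = +0.01920; denominator sine = -0.79864.
Result = 0.0273·8.901·(+0.01920) / (0.0747·(-0.79864)) = -0.078196 rad/s; magnitude 0.078196 rad/s.

0.0782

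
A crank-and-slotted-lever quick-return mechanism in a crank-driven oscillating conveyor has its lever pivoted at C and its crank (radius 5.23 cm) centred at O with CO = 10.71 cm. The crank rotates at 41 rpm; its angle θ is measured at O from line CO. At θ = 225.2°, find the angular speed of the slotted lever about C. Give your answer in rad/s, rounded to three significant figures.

0.824

ω = 4.294 rad/s (from 41 rpm).
Crank pin A relative to C: A = (d + r cosθ, r sinθ); lever angle φ = atan2(r sinθ, d + r cosθ).
Differentiating tanφ: φ̇ = rω(d cosθ + r)/(d² + r² + 2dr cosθ).
d² + r² + 2dr cosθ = |CA|² = 0.00631192 m²;  d cosθ + r = -0.023166 m.
|ω_lever| = |0.0523·4.294·-0.023166| / 0.00631192 = 0.82416 rad/s.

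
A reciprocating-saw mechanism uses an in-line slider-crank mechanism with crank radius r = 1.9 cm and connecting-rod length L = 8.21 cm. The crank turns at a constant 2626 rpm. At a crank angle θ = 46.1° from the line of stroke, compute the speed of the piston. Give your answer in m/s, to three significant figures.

4.38

ω = 2π·2626/60 = 275 rad/s
For an in-line slider-crank, x = r cosθ + √(L² − r² sin²θ), so v = −rω sinθ·[1 + r cosθ/√(L² − r² sin²θ)].
With r = 0.019 m, L = 0.0821 m, θ = 46.1°: √(L² − r² sin²θ) = 0.08095 m.
v = −0.019·275·0.72055·[1 + 0.019·0.69340/0.08095] = -4.3775 m/s.
|v| = 4.3775 m/s.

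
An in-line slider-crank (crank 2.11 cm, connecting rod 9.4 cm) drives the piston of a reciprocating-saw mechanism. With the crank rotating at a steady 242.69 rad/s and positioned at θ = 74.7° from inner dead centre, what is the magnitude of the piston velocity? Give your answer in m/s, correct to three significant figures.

5.24

ω = 242.7 rad/s
For an in-line slider-crank, x = r cosθ + √(L² − r² sin²θ), so v = −rω sinθ·[1 + r cosθ/√(L² − r² sin²θ)].
With r = 0.0211 m, L = 0.094 m, θ = 74.7°: √(L² − r² sin²θ) = 0.09177 m.
v = −0.0211·242.7·0.96456·[1 + 0.0211·0.26387/0.09177] = -5.2389 m/s.
|v| = 5.2389 m/s.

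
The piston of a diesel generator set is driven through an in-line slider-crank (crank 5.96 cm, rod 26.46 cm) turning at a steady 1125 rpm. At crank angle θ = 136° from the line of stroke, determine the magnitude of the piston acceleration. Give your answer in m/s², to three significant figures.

ω = 2π·1125/60 = 117.8 rad/s
x(θ) = r cosθ + √(L² − r² sin²θ); with ω constant, a = ω²·d²x/dθ².
d²x/dθ² = −r cosθ − r²(cos2θ)/√u − r⁴ sin²2θ/(4u^{3/2}),  u = L² − r² sin²θ = 0.0682991 m².
Substituting r = 0.0596 m, L = 0.2646 m, θ = 136°: d²x/dθ² = +0.042222 m.
a = ω²·d²x/dθ² = (117.8)²·(+0.042222) = +586 m/s²;  |a| = 586 m/s².

586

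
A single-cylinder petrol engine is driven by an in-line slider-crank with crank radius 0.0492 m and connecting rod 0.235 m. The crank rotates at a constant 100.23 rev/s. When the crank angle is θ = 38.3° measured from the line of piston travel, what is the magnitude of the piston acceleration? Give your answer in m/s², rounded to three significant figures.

16300

ω = 2π·100 = 629.8 rad/s
x(θ) = r cosθ + √(L² − r² sin²θ); with ω constant, a = ω²·d²x/dθ².
d²x/dθ² = −r cosθ − r²(cos2θ)/√u − r⁴ sin²2θ/(4u^{3/2}),  u = L² − r² sin²θ = 0.0542952 m².
Substituting r = 0.0492 m, L = 0.235 m, θ = 38.3°: d²x/dθ² = -0.041128 m.
a = ω²·d²x/dθ² = (629.8)²·(-0.041128) = -16311 m/s²;  |a| = 16311 m/s².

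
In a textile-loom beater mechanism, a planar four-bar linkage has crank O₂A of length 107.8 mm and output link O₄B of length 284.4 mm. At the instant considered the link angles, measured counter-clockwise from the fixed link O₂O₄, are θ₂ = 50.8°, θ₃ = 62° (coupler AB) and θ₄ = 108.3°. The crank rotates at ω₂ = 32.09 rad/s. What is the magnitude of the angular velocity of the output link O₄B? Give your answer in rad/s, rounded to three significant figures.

3.27

ω₂ = 32.09 rad/s
Differentiating the loop-closure r₂e^{iθ₂}+r₃e^{iθ₃}=r₁+r₄e^{iθ₄} gives r₂ω₂e^{iθ₂}+r₃ω₃e^{iθ₃}=r₄ω₄e^{iθ₄}.
Eliminating the other unknown: ω₄ = r₂ω₂ sin(θ₂−θ₃) / [r₄ sin(θ₄−θ₃)].
Numerator sine = -0.19423; denominator sine = +0.72297.
Result = 0.1078·32.09·(-0.19423) / (0.2844·(+0.72297)) = -3.2679 rad/s; magnitude 3.2679 rad/s.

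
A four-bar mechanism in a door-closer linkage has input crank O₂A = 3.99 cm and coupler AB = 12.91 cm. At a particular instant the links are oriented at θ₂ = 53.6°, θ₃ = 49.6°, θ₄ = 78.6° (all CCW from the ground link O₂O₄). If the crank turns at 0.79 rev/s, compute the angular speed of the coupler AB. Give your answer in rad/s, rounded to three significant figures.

1.34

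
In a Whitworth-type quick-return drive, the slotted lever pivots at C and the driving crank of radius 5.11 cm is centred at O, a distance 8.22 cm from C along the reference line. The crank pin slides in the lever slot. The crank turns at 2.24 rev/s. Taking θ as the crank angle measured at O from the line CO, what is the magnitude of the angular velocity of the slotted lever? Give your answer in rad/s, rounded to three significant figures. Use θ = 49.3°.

5.07

ω = 14.07 rad/s (from 2.24 rev/s).
Crank pin A relative to C: A = (d + r cosθ, r sinθ); lever angle φ = atan2(r sinθ, d + r cosθ).
Differentiating tanφ: φ̇ = rω(d cosθ + r)/(d² + r² + 2dr cosθ).
d² + r² + 2dr cosθ = |CA|² = 0.0148462 m²;  d cosθ + r = +0.1047 m.
|ω_lever| = |0.0511·14.07·+0.1047| / 0.0148462 = 5.0721 rad/s.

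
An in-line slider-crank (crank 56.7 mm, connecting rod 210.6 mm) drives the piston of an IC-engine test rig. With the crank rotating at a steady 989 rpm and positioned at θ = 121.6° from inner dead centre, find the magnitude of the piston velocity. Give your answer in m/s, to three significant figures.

4.28

ω = 2π·989/60 = 103.6 rad/s
For an in-line slider-crank, x = r cosθ + √(L² − r² sin²θ), so v = −rω sinθ·[1 + r cosθ/√(L² − r² sin²θ)].
With r = 0.0567 m, L = 0.2106 m, θ = 121.6°: √(L² − r² sin²θ) = 0.20499 m.
v = −0.0567·103.6·0.85173·[1 + 0.0567·-0.52399/0.20499] = -4.2767 m/s.
|v| = 4.2767 m/s.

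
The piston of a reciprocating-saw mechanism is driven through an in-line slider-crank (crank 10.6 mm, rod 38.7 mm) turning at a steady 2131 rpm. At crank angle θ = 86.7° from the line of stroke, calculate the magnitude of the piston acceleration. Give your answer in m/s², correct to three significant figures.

119

ω = 2π·2131/60 = 223.2 rad/s
x(θ) = r cosθ + √(L² − r² sin²θ); with ω constant, a = ω²·d²x/dθ².
d²x/dθ² = −r cosθ − r²(cos2θ)/√u − r⁴ sin²2θ/(4u^{3/2}),  u = L² − r² sin²θ = 0.0013857 m².
Substituting r = 0.0106 m, L = 0.0387 m, θ = 86.7°: d²x/dθ² = +0.0023874 m.
a = ω²·d²x/dθ² = (223.2)²·(+0.0023874) = +118.89 m/s²;  |a| = 118.89 m/s².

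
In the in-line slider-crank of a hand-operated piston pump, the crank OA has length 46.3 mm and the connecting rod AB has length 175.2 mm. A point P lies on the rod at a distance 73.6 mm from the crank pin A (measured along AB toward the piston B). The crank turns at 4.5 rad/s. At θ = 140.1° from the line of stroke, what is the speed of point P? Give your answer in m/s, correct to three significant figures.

ω = 4.5 rad/s.  Crank-pin speed |V_A| = rω = 0.20835 m/s, perpendicular to OA.
Rod angle: sinφ = −(r/L) sinθ ⇒ φ = -9.760°; ω_rod = −rω cosθ/√(L²−r²sin²θ) = +0.92572 rad/s.
V_P = V_A + ω_rod × AP, with AP = 0.0736 m along the rod.
Components: V_Px = −rω sinθ − a·ω_rod·sinφ = -0.1221 m/s;  V_Py = rω cosθ + a·ω_rod·cosφ = -0.092692 m/s.
|V_P| = √(V_Px² + V_Py²) = 0.15329 m/s.

0.153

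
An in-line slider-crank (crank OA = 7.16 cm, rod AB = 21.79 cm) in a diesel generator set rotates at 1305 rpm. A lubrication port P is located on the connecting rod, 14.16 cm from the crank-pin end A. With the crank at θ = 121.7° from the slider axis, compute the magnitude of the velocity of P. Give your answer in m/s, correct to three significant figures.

ω = 136.7 rad/s.  Crank-pin speed |V_A| = rω = 9.7848 m/s, perpendicular to OA.
Rod angle: sinφ = −(r/L) sinθ ⇒ φ = -16.234°; ω_rod = −rω cosθ/√(L²−r²sin²θ) = +24.576 rad/s.
V_P = V_A + ω_rod × AP, with AP = 0.1416 m along the rod.
Components: V_Px = −rω sinθ − a·ω_rod·sinφ = -7.3521 m/s;  V_Py = rω cosθ + a·ω_rod·cosφ = -1.8004 m/s.
|V_P| = √(V_Px² + V_Py²) = 7.5694 m/s.

7.57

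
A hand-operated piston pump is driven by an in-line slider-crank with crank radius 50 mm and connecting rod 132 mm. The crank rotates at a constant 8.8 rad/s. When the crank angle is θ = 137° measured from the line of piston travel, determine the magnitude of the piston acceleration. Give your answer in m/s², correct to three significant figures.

ω = 8.8 rad/s
x(θ) = r cosθ + √(L² − r² sin²θ); with ω constant, a = ω²·d²x/dθ².
d²x/dθ² = −r cosθ − r²(cos2θ)/√u − r⁴ sin²2θ/(4u^{3/2}),  u = L² − r² sin²θ = 0.0162612 m².
Substituting r = 0.05 m, L = 0.132 m, θ = 137°: d²x/dθ² = +0.03445 m.
a = ω²·d²x/dθ² = (8.8)²·(+0.03445) = +2.6678 m/s²;  |a| = 2.6678 m/s².

2.67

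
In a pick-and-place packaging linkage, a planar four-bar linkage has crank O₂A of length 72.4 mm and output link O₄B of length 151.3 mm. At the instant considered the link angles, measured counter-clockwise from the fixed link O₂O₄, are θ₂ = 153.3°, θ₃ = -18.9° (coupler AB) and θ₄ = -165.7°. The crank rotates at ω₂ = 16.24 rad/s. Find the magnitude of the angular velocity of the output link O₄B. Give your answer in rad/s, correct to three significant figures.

1.93

ω₂ = 16.24 rad/s
Differentiating the loop-closure r₂e^{iθ₂}+r₃e^{iθ₃}=r₁+r₄e^{iθ₄} gives r₂ω₂e^{iθ₂}+r₃ω₃e^{iθ₃}=r₄ω₄e^{iθ₄}.
Eliminating the other unknown: ω₄ = r₂ω₂ sin(θ₂−θ₃) / [r₄ sin(θ₄−θ₃)].
Numerator sine = +0.13572; denominator sine = -0.54756.
Result = 0.0724·16.24·(+0.13572) / (0.1513·(-0.54756)) = -1.9261 rad/s; magnitude 1.9261 rad/s.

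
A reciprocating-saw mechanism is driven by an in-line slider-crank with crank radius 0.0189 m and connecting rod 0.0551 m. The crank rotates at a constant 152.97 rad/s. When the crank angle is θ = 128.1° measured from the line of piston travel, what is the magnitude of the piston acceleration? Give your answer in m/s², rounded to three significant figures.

ω = 153 rad/s
x(θ) = r cosθ + √(L² − r² sin²θ); with ω constant, a = ω²·d²x/dθ².
d²x/dθ² = −r cosθ − r²(cos2θ)/√u − r⁴ sin²2θ/(4u^{3/2}),  u = L² − r² sin²θ = 0.0028148 m².
Substituting r = 0.0189 m, L = 0.0551 m, θ = 128.1°: d²x/dθ² = +0.013067 m.
a = ω²·d²x/dθ² = (153)²·(+0.013067) = +305.75 m/s²;  |a| = 305.75 m/s².

306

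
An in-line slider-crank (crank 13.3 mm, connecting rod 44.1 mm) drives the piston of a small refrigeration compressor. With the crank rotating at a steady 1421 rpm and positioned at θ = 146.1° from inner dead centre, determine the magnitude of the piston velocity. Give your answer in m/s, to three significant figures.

0.824

ω = 2π·1421/60 = 148.8 rad/s
For an in-line slider-crank, x = r cosθ + √(L² − r² sin²θ), so v = −rω sinθ·[1 + r cosθ/√(L² − r² sin²θ)].
With r = 0.0133 m, L = 0.0441 m, θ = 146.1°: √(L² − r² sin²θ) = 0.043472 m.
v = −0.0133·148.8·0.55775·[1 + 0.0133·-0.83001/0.043472] = -0.82354 m/s.
|v| = 0.82354 m/s.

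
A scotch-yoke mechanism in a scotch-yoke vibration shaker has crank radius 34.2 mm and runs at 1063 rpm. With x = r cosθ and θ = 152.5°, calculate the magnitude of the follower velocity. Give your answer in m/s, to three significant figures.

1.76

ω = 111.3 rad/s (from 1063 rpm).
x = r cosθ ⇒ ẋ = −rω sinθ.
|v| = rω|sinθ| = 0.0342·111.3·|sin 152.5°| = 1.7579 m/s.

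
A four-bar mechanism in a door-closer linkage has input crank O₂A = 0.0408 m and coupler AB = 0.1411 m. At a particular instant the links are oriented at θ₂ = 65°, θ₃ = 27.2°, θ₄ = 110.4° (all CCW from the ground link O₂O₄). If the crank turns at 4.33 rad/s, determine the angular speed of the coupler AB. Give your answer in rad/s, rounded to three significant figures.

0.898

ω₂ = 4.33 rad/s
Differentiating the loop-closure r₂e^{iθ₂}+r₃e^{iθ₃}=r₁+r₄e^{iθ₄} gives r₂ω₂e^{iθ₂}+r₃ω₃e^{iθ₃}=r₄ω₄e^{iθ₄}.
Eliminating the other unknown: ω₃ = r₂ω₂ sin(θ₄−θ₂) / [r₃ sin(θ₃−θ₄)].
Numerator sine = +0.71203; denominator sine = -0.99297.
Result = 0.0408·4.33·(+0.71203) / (0.1411·(-0.99297)) = -0.89781 rad/s; magnitude 0.89781 rad/s.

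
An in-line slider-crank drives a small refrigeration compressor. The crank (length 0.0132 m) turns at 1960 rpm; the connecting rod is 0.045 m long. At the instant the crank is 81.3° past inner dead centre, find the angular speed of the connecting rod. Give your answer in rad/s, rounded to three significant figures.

ω = 205.3 rad/s (converted from 1960 rpm).
The rod makes angle φ with the slider axis where L sinφ = r sinθ; differentiating, L cosφ·φ̇ = r ω cosθ.
L cosφ = √(L² − r² sin²θ) = 0.043067 m.
|ω_rod| = r ω |cosθ| / √(L² − r² sin²θ) = 0.0132·205.3·0.15126/0.043067 = 9.5157 rad/s.

9.52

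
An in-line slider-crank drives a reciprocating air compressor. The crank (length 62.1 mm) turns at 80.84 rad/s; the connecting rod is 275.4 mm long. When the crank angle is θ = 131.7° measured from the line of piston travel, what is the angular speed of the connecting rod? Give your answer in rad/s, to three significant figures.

ω = 80.84 rad/s
The rod makes angle φ with the slider axis where L sinφ = r sinθ; differentiating, L cosφ·φ̇ = r ω cosθ.
L cosφ = √(L² − r² sin²θ) = 0.27147 m.
|ω_rod| = r ω |cosθ| / √(L² − r² sin²θ) = 0.0621·80.84·0.66523/0.27147 = 12.302 rad/s.

12.3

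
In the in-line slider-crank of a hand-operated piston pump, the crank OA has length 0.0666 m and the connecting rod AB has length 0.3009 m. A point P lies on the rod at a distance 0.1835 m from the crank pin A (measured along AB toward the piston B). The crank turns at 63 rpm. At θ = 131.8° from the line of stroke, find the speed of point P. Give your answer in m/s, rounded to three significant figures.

ω = 6.597 rad/s.  Crank-pin speed |V_A| = rω = 0.43938 m/s, perpendicular to OA.
Rod angle: sinφ = −(r/L) sinθ ⇒ φ = -9.497°; ω_rod = −rω cosθ/√(L²−r²sin²θ) = +0.98682 rad/s.
V_P = V_A + ω_rod × AP, with AP = 0.1835 m along the rod.
Components: V_Px = −rω sinθ − a·ω_rod·sinφ = -0.29767 m/s;  V_Py = rω cosθ + a·ω_rod·cosφ = -0.11426 m/s.
|V_P| = √(V_Px² + V_Py²) = 0.31885 m/s.

0.319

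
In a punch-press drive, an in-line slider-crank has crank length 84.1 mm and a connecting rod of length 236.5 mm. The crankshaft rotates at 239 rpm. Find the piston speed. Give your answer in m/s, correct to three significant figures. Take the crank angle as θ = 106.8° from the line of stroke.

ω = 2π·239/60 = 25.03 rad/s
For an in-line slider-crank, x = r cosθ + √(L² − r² sin²θ), so v = −rω sinθ·[1 + r cosθ/√(L² − r² sin²θ)].
With r = 0.0841 m, L = 0.2365 m, θ = 106.8°: √(L² − r² sin²θ) = 0.22237 m.
v = −0.0841·25.03·0.95732·[1 + 0.0841·-0.28903/0.22237] = -1.7948 m/s.
|v| = 1.7948 m/s.

1.79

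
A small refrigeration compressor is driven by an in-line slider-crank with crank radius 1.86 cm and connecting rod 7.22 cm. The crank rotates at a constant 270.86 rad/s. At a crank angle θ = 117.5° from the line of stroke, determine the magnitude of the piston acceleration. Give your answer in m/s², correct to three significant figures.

ω = 270.9 rad/s
x(θ) = r cosθ + √(L² − r² sin²θ); with ω constant, a = ω²·d²x/dθ².
d²x/dθ² = −r cosθ − r²(cos2θ)/√u − r⁴ sin²2θ/(4u^{3/2}),  u = L² − r² sin²θ = 0.00494064 m².
Substituting r = 0.0186 m, L = 0.0722 m, θ = 117.5°: d²x/dθ² = +0.011354 m.
a = ω²·d²x/dθ² = (270.9)²·(+0.011354) = +832.97 m/s²;  |a| = 832.97 m/s².

833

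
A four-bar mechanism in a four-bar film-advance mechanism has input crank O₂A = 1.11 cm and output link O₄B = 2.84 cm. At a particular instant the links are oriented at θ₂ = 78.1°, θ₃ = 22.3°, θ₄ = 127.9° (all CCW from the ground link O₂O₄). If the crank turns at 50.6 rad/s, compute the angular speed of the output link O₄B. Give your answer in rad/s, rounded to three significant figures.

17.0

ω₂ = 50.6 rad/s
Differentiating the loop-closure r₂e^{iθ₂}+r₃e^{iθ₃}=r₁+r₄e^{iθ₄} gives r₂ω₂e^{iθ₂}+r₃ω₃e^{iθ₃}=r₄ω₄e^{iθ₄}.
Eliminating the other unknown: ω₄ = r₂ω₂ sin(θ₂−θ₃) / [r₄ sin(θ₄−θ₃)].
Numerator sine = +0.82708; denominator sine = +0.96316.
Result = 0.0111·50.6·(+0.82708) / (0.0284·(+0.96316)) = +16.983 rad/s; magnitude 16.983 rad/s.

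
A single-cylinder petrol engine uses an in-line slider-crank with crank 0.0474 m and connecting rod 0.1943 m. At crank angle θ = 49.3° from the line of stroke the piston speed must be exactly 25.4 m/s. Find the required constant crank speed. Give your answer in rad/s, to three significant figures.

608

For an in-line slider-crank, |v_piston| = rω|sinθ|·[1 + r cosθ/√(L² − r² sin²θ)].
With r = 0.0474 m, L = 0.1943 m, θ = 49.3°: the bracketed kinematic factor |dx/dθ| = 0.041753 m.
ω = v/|dx/dθ| = 25.4/0.041753 = 608.35 rad/s.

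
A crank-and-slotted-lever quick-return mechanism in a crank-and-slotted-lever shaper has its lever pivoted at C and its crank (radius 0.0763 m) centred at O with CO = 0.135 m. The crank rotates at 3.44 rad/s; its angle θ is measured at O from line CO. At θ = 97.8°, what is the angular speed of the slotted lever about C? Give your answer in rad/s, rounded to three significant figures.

0.716

ω = 3.44 rad/s
Crank pin A relative to C: A = (d + r cosθ, r sinθ); lever angle φ = atan2(r sinθ, d + r cosθ).
Differentiating tanφ: φ̇ = rω(d cosθ + r)/(d² + r² + 2dr cosθ).
d² + r² + 2dr cosθ = |CA|² = 0.0212508 m²;  d cosθ + r = +0.057978 m.
|ω_lever| = |0.0763·3.44·+0.057978| / 0.0212508 = 0.7161 rad/s.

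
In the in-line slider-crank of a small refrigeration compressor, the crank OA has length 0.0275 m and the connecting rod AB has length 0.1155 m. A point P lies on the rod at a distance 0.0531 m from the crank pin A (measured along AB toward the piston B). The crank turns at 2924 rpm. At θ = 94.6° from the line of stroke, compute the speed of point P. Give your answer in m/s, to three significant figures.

ω = 306.2 rad/s.  Crank-pin speed |V_A| = rω = 8.4205 m/s, perpendicular to OA.
Rod angle: sinφ = −(r/L) sinθ ⇒ φ = -13.729°; ω_rod = −rω cosθ/√(L²−r²sin²θ) = +6.0189 rad/s.
V_P = V_A + ω_rod × AP, with AP = 0.0531 m along the rod.
Components: V_Px = −rω sinθ − a·ω_rod·sinφ = -8.3175 m/s;  V_Py = rω cosθ + a·ω_rod·cosφ = -0.36485 m/s.
|V_P| = √(V_Px² + V_Py²) = 8.3255 m/s.

8.33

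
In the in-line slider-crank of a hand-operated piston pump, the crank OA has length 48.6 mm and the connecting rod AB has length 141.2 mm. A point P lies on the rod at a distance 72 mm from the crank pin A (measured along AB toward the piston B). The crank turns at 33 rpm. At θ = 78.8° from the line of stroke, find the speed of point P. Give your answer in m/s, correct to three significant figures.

ω = 3.456 rad/s.  Crank-pin speed |V_A| = rω = 0.16795 m/s, perpendicular to OA.
Rod angle: sinφ = −(r/L) sinθ ⇒ φ = -19.733°; ω_rod = −rω cosθ/√(L²−r²sin²θ) = -0.24544 rad/s.
V_P = V_A + ω_rod × AP, with AP = 0.072 m along the rod.
Components: V_Px = −rω sinθ − a·ω_rod·sinφ = -0.17072 m/s;  V_Py = rω cosθ + a·ω_rod·cosφ = +0.015987 m/s.
|V_P| = √(V_Px² + V_Py²) = 0.17146 m/s.

0.171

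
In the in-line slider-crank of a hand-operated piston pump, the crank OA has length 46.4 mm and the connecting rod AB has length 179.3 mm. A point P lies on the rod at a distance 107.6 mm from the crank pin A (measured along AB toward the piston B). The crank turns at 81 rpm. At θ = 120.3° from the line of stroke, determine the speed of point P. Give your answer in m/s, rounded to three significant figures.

ω = 8.482 rad/s.  Crank-pin speed |V_A| = rω = 0.39358 m/s, perpendicular to OA.
Rod angle: sinφ = −(r/L) sinθ ⇒ φ = -12.911°; ω_rod = −rω cosθ/√(L²−r²sin²θ) = +1.1362 rad/s.
V_P = V_A + ω_rod × AP, with AP = 0.1076 m along the rod.
Components: V_Px = −rω sinθ − a·ω_rod·sinφ = -0.3125 m/s;  V_Py = rω cosθ + a·ω_rod·cosφ = -0.079406 m/s.
|V_P| = √(V_Px² + V_Py²) = 0.32243 m/s.

0.322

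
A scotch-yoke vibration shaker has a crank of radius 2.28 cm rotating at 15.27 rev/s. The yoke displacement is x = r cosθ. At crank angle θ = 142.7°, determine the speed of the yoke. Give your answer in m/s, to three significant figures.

ω = 95.94 rad/s (from 15.27 rev/s).
x = r cosθ ⇒ ẋ = −rω sinθ.
|v| = rω|sinθ| = 0.0228·95.94·|sin 142.7°| = 1.3256 m/s.

1.33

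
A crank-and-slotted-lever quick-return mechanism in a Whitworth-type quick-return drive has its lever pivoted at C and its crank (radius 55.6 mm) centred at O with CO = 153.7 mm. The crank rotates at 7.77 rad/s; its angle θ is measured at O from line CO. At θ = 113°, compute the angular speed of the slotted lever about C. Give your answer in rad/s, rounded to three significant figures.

0.0961

ω = 7.77 rad/s
Crank pin A relative to C: A = (d + r cosθ, r sinθ); lever angle φ = atan2(r sinθ, d + r cosθ).
Differentiating tanφ: φ̇ = rω(d cosθ + r)/(d² + r² + 2dr cosθ).
d² + r² + 2dr cosθ = |CA|² = 0.0200369 m²;  d cosθ + r = -0.0044554 m.
|ω_lever| = |0.0556·7.77·-0.0044554| / 0.0200369 = 0.096062 rad/s.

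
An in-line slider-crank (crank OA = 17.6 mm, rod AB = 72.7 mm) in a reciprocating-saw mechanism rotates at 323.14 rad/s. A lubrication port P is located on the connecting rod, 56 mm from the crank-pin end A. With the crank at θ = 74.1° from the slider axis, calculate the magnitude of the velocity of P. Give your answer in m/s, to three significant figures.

5.77

ω = 323.1 rad/s.  Crank-pin speed |V_A| = rω = 5.6873 m/s, perpendicular to OA.
Rod angle: sinφ = −(r/L) sinθ ⇒ φ = -13.464°; ω_rod = −rω cosθ/√(L²−r²sin²θ) = -22.037 rad/s.
V_P = V_A + ω_rod × AP, with AP = 0.056 m along the rod.
Components: V_Px = −rω sinθ − a·ω_rod·sinφ = -5.757 m/s;  V_Py = rω cosθ + a·ω_rod·cosφ = +0.35791 m/s.
|V_P| = √(V_Px² + V_Py²) = 5.7681 m/s.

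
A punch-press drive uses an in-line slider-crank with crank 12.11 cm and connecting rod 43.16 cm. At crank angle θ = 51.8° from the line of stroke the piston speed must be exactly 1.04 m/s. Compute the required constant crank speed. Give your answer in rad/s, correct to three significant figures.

9.28

For an in-line slider-crank, |v_piston| = rω|sinθ|·[1 + r cosθ/√(L² − r² sin²θ)].
With r = 0.1211 m, L = 0.4316 m, θ = 51.8°: the bracketed kinematic factor |dx/dθ| = 0.1121 m.
ω = v/|dx/dθ| = 1.04/0.1121 = 9.2777 rad/s.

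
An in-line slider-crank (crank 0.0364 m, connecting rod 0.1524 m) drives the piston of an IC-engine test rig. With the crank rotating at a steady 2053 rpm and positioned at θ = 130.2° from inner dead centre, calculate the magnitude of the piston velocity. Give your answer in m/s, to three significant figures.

ω = 2π·2053/60 = 215 rad/s
For an in-line slider-crank, x = r cosθ + √(L² − r² sin²θ), so v = −rω sinθ·[1 + r cosθ/√(L² − r² sin²θ)].
With r = 0.0364 m, L = 0.1524 m, θ = 130.2°: √(L² − r² sin²θ) = 0.14984 m.
v = −0.0364·215·0.76380·[1 + 0.0364·-0.64546/0.14984] = -5.04 m/s.
|v| = 5.04 m/s.

5.04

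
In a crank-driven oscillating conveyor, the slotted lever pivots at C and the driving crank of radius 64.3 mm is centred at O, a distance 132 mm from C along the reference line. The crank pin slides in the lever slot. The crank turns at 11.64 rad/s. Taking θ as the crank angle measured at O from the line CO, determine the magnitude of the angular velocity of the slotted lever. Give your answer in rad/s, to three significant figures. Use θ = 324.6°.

3.63

ω = 11.64 rad/s
Crank pin A relative to C: A = (d + r cosθ, r sinθ); lever angle φ = atan2(r sinθ, d + r cosθ).
Differentiating tanφ: φ̇ = rω(d cosθ + r)/(d² + r² + 2dr cosθ).
d² + r² + 2dr cosθ = |CA|² = 0.0353954 m²;  d cosθ + r = +0.1719 m.
|ω_lever| = |0.0643·11.64·+0.1719| / 0.0353954 = 3.6348 rad/s.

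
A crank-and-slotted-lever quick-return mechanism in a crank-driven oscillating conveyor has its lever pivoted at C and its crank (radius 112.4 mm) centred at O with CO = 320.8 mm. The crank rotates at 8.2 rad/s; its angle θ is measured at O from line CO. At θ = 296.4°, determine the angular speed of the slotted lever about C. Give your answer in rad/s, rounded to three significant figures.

ω = 8.2 rad/s
Crank pin A relative to C: A = (d + r cosθ, r sinθ); lever angle φ = atan2(r sinθ, d + r cosθ).
Differentiating tanφ: φ̇ = rω(d cosθ + r)/(d² + r² + 2dr cosθ).
d² + r² + 2dr cosθ = |CA|² = 0.147612 m²;  d cosθ + r = +0.25504 m.
|ω_lever| = |0.1124·8.2·+0.25504| / 0.147612 = 1.5925 rad/s.

1.59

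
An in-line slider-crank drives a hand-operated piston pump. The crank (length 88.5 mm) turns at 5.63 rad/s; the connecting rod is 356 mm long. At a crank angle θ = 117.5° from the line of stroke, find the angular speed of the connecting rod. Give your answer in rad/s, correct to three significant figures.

0.663

ω = 5.63 rad/s
The rod makes angle φ with the slider axis where L sinφ = r sinθ; differentiating, L cosφ·φ̇ = r ω cosθ.
L cosφ = √(L² − r² sin²θ) = 0.34724 m.
|ω_rod| = r ω |cosθ| / √(L² − r² sin²θ) = 0.0885·5.63·0.46175/0.34724 = 0.66257 rad/s.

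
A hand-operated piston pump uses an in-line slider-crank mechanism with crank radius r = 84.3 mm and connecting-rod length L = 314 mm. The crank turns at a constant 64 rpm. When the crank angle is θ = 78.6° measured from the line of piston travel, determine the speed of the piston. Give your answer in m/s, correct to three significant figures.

0.584

ω = 2π·64/60 = 6.702 rad/s
For an in-line slider-crank, x = r cosθ + √(L² − r² sin²θ), so v = −rω sinθ·[1 + r cosθ/√(L² − r² sin²θ)].
With r = 0.0843 m, L = 0.314 m, θ = 78.6°: √(L² − r² sin²θ) = 0.30293 m.
v = −0.0843·6.702·0.98027·[1 + 0.0843·0.19766/0.30293] = -0.5843 m/s.
|v| = 0.5843 m/s.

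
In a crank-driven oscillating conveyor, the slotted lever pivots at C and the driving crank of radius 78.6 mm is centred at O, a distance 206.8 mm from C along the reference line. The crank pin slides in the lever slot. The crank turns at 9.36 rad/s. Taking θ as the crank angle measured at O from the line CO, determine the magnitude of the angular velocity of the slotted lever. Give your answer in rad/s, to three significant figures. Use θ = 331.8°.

ω = 9.36 rad/s
Crank pin A relative to C: A = (d + r cosθ, r sinθ); lever angle φ = atan2(r sinθ, d + r cosθ).
Differentiating tanφ: φ̇ = rω(d cosθ + r)/(d² + r² + 2dr cosθ).
d² + r² + 2dr cosθ = |CA|² = 0.0775945 m²;  d cosθ + r = +0.26085 m.
|ω_lever| = |0.0786·9.36·+0.26085| / 0.0775945 = 2.4732 rad/s.

2.47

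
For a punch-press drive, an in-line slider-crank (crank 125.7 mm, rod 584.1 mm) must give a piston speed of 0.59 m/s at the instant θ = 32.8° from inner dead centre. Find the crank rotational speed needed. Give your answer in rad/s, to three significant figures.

For an in-line slider-crank, |v_piston| = rω|sinθ|·[1 + r cosθ/√(L² − r² sin²θ)].
With r = 0.1257 m, L = 0.5841 m, θ = 32.8°: the bracketed kinematic factor |dx/dθ| = 0.080495 m.
ω = v/|dx/dθ| = 0.59/0.080495 = 7.3297 rad/s.

7.33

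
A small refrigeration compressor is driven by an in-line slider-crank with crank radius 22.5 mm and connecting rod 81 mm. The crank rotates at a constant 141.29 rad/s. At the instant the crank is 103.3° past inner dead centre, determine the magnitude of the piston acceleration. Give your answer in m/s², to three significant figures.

219

ω = 141.3 rad/s
x(θ) = r cosθ + √(L² − r² sin²θ); with ω constant, a = ω²·d²x/dθ².
d²x/dθ² = −r cosθ − r²(cos2θ)/√u − r⁴ sin²2θ/(4u^{3/2}),  u = L² − r² sin²θ = 0.00608154 m².
Substituting r = 0.0225 m, L = 0.081 m, θ = 103.3°: d²x/dθ² = +0.010954 m.
a = ω²·d²x/dθ² = (141.3)²·(+0.010954) = +218.67 m/s²;  |a| = 218.67 m/s².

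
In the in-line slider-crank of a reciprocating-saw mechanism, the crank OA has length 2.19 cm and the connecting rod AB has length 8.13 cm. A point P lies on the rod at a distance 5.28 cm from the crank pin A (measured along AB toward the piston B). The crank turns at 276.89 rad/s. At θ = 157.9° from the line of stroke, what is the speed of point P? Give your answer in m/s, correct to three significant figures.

2.74

ω = 276.9 rad/s.  Crank-pin speed |V_A| = rω = 6.0639 m/s, perpendicular to OA.
Rod angle: sinφ = −(r/L) sinθ ⇒ φ = -5.817°; ω_rod = −rω cosθ/√(L²−r²sin²θ) = +69.464 rad/s.
V_P = V_A + ω_rod × AP, with AP = 0.0528 m along the rod.
Components: V_Px = −rω sinθ − a·ω_rod·sinφ = -1.9097 m/s;  V_Py = rω cosθ + a·ω_rod·cosφ = -1.9695 m/s.
|V_P| = √(V_Px² + V_Py²) = 2.7433 m/s.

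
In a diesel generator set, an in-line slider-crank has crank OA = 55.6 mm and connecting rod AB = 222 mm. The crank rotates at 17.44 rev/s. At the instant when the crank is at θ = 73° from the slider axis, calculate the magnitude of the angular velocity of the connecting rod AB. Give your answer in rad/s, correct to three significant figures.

8.26

ω = 109.6 rad/s (converted from 17.44 rev/s).
The rod makes angle φ with the slider axis where L sinφ = r sinθ; differentiating, L cosφ·φ̇ = r ω cosθ.
L cosφ = √(L² − r² sin²θ) = 0.21554 m.
|ω_rod| = r ω |cosθ| / √(L² − r² sin²θ) = 0.0556·109.6·0.29237/0.21554 = 8.2644 rad/s.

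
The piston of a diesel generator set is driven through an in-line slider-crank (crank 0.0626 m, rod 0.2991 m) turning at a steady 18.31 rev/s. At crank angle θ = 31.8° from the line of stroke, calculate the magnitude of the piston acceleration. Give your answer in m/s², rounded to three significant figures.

ω = 2π·18.3 = 115 rad/s
x(θ) = r cosθ + √(L² − r² sin²θ); with ω constant, a = ω²·d²x/dθ².
d²x/dθ² = −r cosθ − r²(cos2θ)/√u − r⁴ sin²2θ/(4u^{3/2}),  u = L² − r² sin²θ = 0.0883726 m².
Substituting r = 0.0626 m, L = 0.2991 m, θ = 31.8°: d²x/dθ² = -0.059182 m.
a = ω²·d²x/dθ² = (115)²·(-0.059182) = -783.29 m/s²;  |a| = 783.29 m/s².

783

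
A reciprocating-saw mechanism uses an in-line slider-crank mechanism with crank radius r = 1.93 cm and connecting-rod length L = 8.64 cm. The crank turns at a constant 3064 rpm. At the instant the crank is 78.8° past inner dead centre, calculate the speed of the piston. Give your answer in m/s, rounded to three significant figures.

6.34

ω = 2π·3064/60 = 320.9 rad/s
For an in-line slider-crank, x = r cosθ + √(L² − r² sin²θ), so v = −rω sinθ·[1 + r cosθ/√(L² − r² sin²θ)].
With r = 0.0193 m, L = 0.0864 m, θ = 78.8°: √(L² − r² sin²θ) = 0.0843 m.
v = −0.0193·320.9·0.98096·[1 + 0.0193·0.19423/0.0843] = -6.3448 m/s.
|v| = 6.3448 m/s.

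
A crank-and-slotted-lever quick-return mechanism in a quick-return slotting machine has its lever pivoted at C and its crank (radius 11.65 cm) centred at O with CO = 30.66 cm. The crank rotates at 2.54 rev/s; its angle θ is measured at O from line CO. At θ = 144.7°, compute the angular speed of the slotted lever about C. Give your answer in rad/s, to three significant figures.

ω = 15.96 rad/s (from 2.54 rev/s).
Crank pin A relative to C: A = (d + r cosθ, r sinθ); lever angle φ = atan2(r sinθ, d + r cosθ).
Differentiating tanφ: φ̇ = rω(d cosθ + r)/(d² + r² + 2dr cosθ).
d² + r² + 2dr cosθ = |CA|² = 0.0492727 m²;  d cosθ + r = -0.13373 m.
|ω_lever| = |0.1165·15.96·-0.13373| / 0.0492727 = 5.0461 rad/s.

5.05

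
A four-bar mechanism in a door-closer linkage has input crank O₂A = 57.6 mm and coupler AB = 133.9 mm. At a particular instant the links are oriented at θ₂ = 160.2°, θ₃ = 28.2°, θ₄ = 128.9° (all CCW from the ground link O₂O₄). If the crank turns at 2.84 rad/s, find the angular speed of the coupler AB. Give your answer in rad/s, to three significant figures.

0.646

ω₂ = 2.84 rad/s
Differentiating the loop-closure r₂e^{iθ₂}+r₃e^{iθ₃}=r₁+r₄e^{iθ₄} gives r₂ω₂e^{iθ₂}+r₃ω₃e^{iθ₃}=r₄ω₄e^{iθ₄}.
Eliminating the other unknown: ω₃ = r₂ω₂ sin(θ₄−θ₂) / [r₃ sin(θ₃−θ₄)].
Numerator sine = -0.51952; denominator sine = -0.98261.
Result = 0.0576·2.84·(-0.51952) / (0.1339·(-0.98261)) = +0.64592 rad/s; magnitude 0.64592 rad/s.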